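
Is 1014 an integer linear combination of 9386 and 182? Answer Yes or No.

Yes

gcd(9386, 182): 9386 = 51·182 + 104; 182 = 1·104 + 78; 104 = 1·78 + 26; 78 = 3·26 + 0 → 26
26 divides 1014, so a solution exists.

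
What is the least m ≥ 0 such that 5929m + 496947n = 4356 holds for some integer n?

Euclid: 496947 = 83·5929 + 4840; 5929 = 1·4840 + 1089; 4840 = 4·1089 + 484; 1089 = 2·484 + 121; 484 = 4·121 + 0 → gcd = 121; 4356 = 121·36.
Back-substitution yields 5929·(922) + 496947·(-11) = 121, so one solution is m = 922·36 = 33192, n = -11·36 = -396.
Solutions in m differ by 496947/121 = 4107; the one in [0, 4107) is 33192 mod 4107 = 336.

336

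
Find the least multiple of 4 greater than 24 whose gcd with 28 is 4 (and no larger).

Multiples of 4 above 24: 4·7, 4·8, … . Need the cofactor coprime to 28/4 = 7.
Checking s = 7, 8, … the first with gcd(s, 7) = 1 is s = 8, giving 32.

32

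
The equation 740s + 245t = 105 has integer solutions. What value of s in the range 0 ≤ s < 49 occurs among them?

21

gcd(740, 245) = 5 (Euclid: 740 = 3·245 + 5; 245 = 49·5 + 0), and 5 | 105.
Extended Euclid: 740·(1) + 245·(-3) = 5. Scale by 21: s₀ = 21.
General solution s = s₀ + 49k; reducing mod 49 gives s = 21 (and t = -63).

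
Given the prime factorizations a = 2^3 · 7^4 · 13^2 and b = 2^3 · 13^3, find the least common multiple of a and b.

42199976

max exponent per prime: 2^3 · 7^4 · 13^3 = 42199976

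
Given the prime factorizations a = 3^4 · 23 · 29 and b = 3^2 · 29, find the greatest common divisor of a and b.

261

min exponent per shared prime: 3^2 · 29 = 261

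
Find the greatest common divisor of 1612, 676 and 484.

1612 = 2² · 13 · 31; 676 = 2² · 13²; 484 = 2² · 11²
gcd takes min exponent of each prime: 2² = 4

4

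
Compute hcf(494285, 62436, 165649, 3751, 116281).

121

494285 = 5 · 11² · 19 · 43; 62436 = 2² · 3 · 11² · 43; 165649 = 11² · 37²; 3751 = 11² · 31; 116281 = 11² · 31²
gcd takes min exponent of each prime: 11² = 121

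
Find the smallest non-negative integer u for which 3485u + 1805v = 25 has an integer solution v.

gcd(3485, 1805) = 5 (Euclid: 3485 = 1·1805 + 1680; 1805 = 1·1680 + 125; 1680 = 13·125 + 55; 125 = 2·55 + 15; 55 = 3·15 + 10; 15 = 1·10 + 5; 10 = 2·5 + 0), and 5 | 25.
Extended Euclid: 3485·(-130) + 1805·(251) = 5. Scale by 5: u₀ = -650.
General solution u = u₀ + 361t; reducing mod 361 gives u = 72 (and v = -139).

72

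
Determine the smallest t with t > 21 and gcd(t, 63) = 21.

Multiples of 21 above 21: 21·2, 21·3, … . Need the cofactor coprime to 63/21 = 3.
Checking s = 2, 3, … the first with gcd(s, 3) = 1 is s = 2, giving 42.

42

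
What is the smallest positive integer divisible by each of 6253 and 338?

12506

gcd first: 6253 = 18·338 + 169; 338 = 2·169 + 0 → gcd = 169
lcm = 6253·338/gcd = 2113514/169 = 12506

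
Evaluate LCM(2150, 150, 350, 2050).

1851150

2150 = 2 · 5² · 43; 150 = 2 · 3 · 5²; 350 = 2 · 5² · 7; 2050 = 2 · 5² · 41
lcm takes max exponent of each prime: 2 · 3 · 5² · 7 · 41 · 43 = 1851150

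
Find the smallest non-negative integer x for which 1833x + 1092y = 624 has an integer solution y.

20

Euclid: 1833 = 1·1092 + 741; 1092 = 1·741 + 351; 741 = 2·351 + 39; 351 = 9·39 + 0 → gcd = 39; 624 = 39·16.
Back-substitution yields 1833·(3) + 1092·(-5) = 39, so one solution is x = 3·16 = 48, y = -5·16 = -80.
Solutions in x differ by 1092/39 = 28; the one in [0, 28) is 48 mod 28 = 20.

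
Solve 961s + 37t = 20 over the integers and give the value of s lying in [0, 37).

17

Reduce mod 37: 961s ≡ 20 (mod 37). With g = gcd(961, 37) = 1 dividing 20, divide through: 961s ≡ 20 (mod 37).
Since gcd(961, 37) = 1, s ≡ 20·(961)⁻¹ ≡ 17 (mod 37). Smallest non-negative: 17.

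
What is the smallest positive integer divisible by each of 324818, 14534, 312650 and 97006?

lcm(324818, 14534) = 324818·14534/gcd = 4720904812/338 = 13967174
lcm(13967174, 312650) = 13967174·312650/gcd = 4366836951100/338 = 12919635950
lcm(12919635950, 97006) = 12919635950·97006/gcd = 1253282204965700/338 = 3707935517650

3707935517650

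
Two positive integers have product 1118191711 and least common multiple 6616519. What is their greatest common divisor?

gcd·lcm = product, so gcd = 1118191711/6616519 = 169.

169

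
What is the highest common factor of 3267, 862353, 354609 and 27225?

9

3267 = 3³ · 11²; 862353 = 3³ · 19 · 41²; 354609 = 3² · 31² · 41; 27225 = 3² · 5² · 11²
gcd takes min exponent of each prime: 3² = 9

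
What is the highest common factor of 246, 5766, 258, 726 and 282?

6

246 = 2 · 3 · 41; 5766 = 2 · 3 · 31²; 258 = 2 · 3 · 43; 726 = 2 · 3 · 11²; 282 = 2 · 3 · 47
gcd takes min exponent of each prime: 2 · 3 = 6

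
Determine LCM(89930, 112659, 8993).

595966110

89930 = 2 · 5 · 17 · 23²; 112659 = 3 · 17 · 47²; 8993 = 17 · 23²
lcm takes max exponent of each prime: 2 · 3 · 5 · 17 · 23² · 47² = 595966110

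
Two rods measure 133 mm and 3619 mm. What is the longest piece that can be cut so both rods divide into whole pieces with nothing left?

Euclid: 3619 = 27·133 + 28; 133 = 4·28 + 21; 28 = 1·21 + 7; 21 = 3·7 + 0. Last nonzero remainder: 7.

7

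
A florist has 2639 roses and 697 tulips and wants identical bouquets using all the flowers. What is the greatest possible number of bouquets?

1

2639 = 7 · 13 · 29
697 = 17 · 41
Common: 1 = 1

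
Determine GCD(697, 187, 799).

gcd(697, 187): 697 = 3·187 + 136; 187 = 1·136 + 51; 136 = 2·51 + 34; 51 = 1·34 + 17; 34 = 2·17 + 0 → 17
gcd(17, 799): 799 = 47·17 + 0 → 17

17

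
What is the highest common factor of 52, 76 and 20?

gcd(52, 76): 76 = 1·52 + 24; 52 = 2·24 + 4; 24 = 6·4 + 0 → 4
gcd(4, 20): 20 = 5·4 + 0 → 4

4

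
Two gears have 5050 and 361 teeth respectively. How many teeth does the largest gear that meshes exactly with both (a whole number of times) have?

5050 = 2 · 5² · 101
361 = 19²
Common: 1 = 1

1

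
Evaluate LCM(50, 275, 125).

2750

50 = 2 · 5²; 275 = 5² · 11; 125 = 5³
lcm takes max exponent of each prime: 2 · 5³ · 11 = 2750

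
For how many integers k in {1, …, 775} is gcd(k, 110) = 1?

Prime factors of 110: 2, 5, 11. Count integers ≤ 775 divisible by none of them.
By inclusion–exclusion: 775 − ⌊775/2⌋ − ⌊775/5⌋ − ⌊775/11⌋ + ⌊775/10⌋ + ⌊775/22⌋ + ⌊775/55⌋ − ⌊775/110⌋ = 282.

282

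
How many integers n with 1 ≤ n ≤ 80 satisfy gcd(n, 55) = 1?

58

Prime factors of 55: 5, 11. Count integers ≤ 80 divisible by none of them.
By inclusion–exclusion: 80 − ⌊80/5⌋ − ⌊80/11⌋ + ⌊80/55⌋ = 58.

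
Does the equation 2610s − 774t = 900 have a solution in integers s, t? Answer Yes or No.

By Bézout, 2610s − 774t = 900 has integer solutions iff gcd(2610, 774) | 900.
Euclid: 2610 = 3·774 + 288; 774 = 2·288 + 198; 288 = 1·198 + 90; 198 = 2·90 + 18; 90 = 5·18 + 0. gcd = 18; 900 mod 18 = 0. Yes.

Yes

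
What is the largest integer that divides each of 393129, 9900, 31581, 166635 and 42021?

9

gcd(393129, 9900): 393129 = 39·9900 + 7029; 9900 = 1·7029 + 2871; 7029 = 2·2871 + 1287; 2871 = 2·1287 + 297; 1287 = 4·297 + 99; 297 = 3·99 + 0 → 99
gcd(99, 31581): 31581 = 319·99 + 0 → 99
gcd(99, 166635): 166635 = 1683·99 + 18; 99 = 5·18 + 9; 18 = 2·9 + 0 → 9
gcd(9, 42021): 42021 = 4669·9 + 0 → 9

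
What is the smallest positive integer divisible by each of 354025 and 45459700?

2227525300

gcd first: 45459700 = 128·354025 + 144500; 354025 = 2·144500 + 65025; 144500 = 2·65025 + 14450; 65025 = 4·14450 + 7225; 14450 = 2·7225 + 0 → gcd = 7225
lcm = 354025·45459700/gcd = 16093870292500/7225 = 2227525300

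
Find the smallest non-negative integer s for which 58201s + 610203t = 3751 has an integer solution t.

Euclid: 610203 = 10·58201 + 28193; 58201 = 2·28193 + 1815; 28193 = 15·1815 + 968; 1815 = 1·968 + 847; 968 = 1·847 + 121; 847 = 7·121 + 0 → gcd = 121; 3751 = 121·31.
Back-substitution yields 58201·(-671) + 610203·(64) = 121, so one solution is s = -671·31 = -20801, t = 64·31 = 1984.
Solutions in s differ by 610203/121 = 5043; the one in [0, 5043) is -20801 mod 5043 = 4414.

4414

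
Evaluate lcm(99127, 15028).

gcd first: 99127 = 6·15028 + 8959; 15028 = 1·8959 + 6069; 8959 = 1·6069 + 2890; 6069 = 2·2890 + 289; 2890 = 10·289 + 0 → gcd = 289
lcm = 99127·15028/gcd = 1489680556/289 = 5154604

5154604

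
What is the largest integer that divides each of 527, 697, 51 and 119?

17

527 = 17 · 31; 697 = 17 · 41; 51 = 3 · 17; 119 = 7 · 17
gcd takes min exponent of each prime: 17 = 17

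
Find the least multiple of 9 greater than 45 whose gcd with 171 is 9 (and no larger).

gcd(a, 171) = 9 forces 9 | a; write a = 9s. Then gcd(9s, 9·19) = 9·gcd(s, 19), so need gcd(s, 19) = 1.
9s > 45 gives s ≥ 6. The least s ≥ 6 coprime to 19 is 6, so a = 9·6 = 54.

54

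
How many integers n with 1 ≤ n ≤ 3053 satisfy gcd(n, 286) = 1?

1282

286 = 2·11·13. Inclusion–exclusion on these primes:
3053 − ⌊3053/2⌋ − ⌊3053/11⌋ − ⌊3053/13⌋ + ⌊3053/22⌋ + ⌊3053/26⌋ + ⌊3053/143⌋ − ⌊3053/286⌋ = 1282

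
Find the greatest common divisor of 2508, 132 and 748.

gcd(2508, 132): 2508 = 19·132 + 0 → 132
gcd(132, 748): 748 = 5·132 + 88; 132 = 1·88 + 44; 88 = 2·44 + 0 → 44

44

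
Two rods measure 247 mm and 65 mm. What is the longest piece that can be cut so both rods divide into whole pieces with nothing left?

13

Euclid: 247 = 3·65 + 52; 65 = 1·52 + 13; 52 = 4·13 + 0. Last nonzero remainder: 13.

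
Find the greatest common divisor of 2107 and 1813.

Euclid: 2107 = 1·1813 + 294; 1813 = 6·294 + 49; 294 = 6·49 + 0. Last nonzero remainder: 49.

49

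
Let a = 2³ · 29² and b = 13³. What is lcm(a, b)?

14781416

max exponent per prime: 2³ · 13³ · 29² = 14781416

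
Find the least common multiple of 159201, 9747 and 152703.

159201 = 3² · 7² · 19²; 9747 = 3³ · 19²; 152703 = 3² · 19² · 47
lcm takes max exponent of each prime: 3³ · 7² · 19² · 47 = 22447341

22447341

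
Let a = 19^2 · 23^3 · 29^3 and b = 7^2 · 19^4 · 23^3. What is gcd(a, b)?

min exponent per shared prime: 19^2 · 23^3 = 4392287

4392287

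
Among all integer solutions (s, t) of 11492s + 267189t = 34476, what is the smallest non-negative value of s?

Reduce mod 267189: 11492s ≡ 34476 (mod 267189). With g = gcd(11492, 267189) = 2873 dividing 34476, divide through: 4s ≡ 12 (mod 93).
Since gcd(4, 93) = 1, s ≡ 12·(4)⁻¹ ≡ 3 (mod 93). Smallest non-negative: 3.

3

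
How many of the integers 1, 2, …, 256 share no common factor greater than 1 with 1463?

189

1463 = 7·11·19. Inclusion–exclusion on these primes:
256 − ⌊256/7⌋ − ⌊256/11⌋ − ⌊256/19⌋ + ⌊256/77⌋ + ⌊256/133⌋ + ⌊256/209⌋ − ⌊256/1463⌋ = 189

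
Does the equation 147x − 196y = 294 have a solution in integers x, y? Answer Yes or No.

By Bézout, 147x − 196y = 294 has integer solutions iff gcd(147, 196) | 294.
Euclid: 196 = 1·147 + 49; 147 = 3·49 + 0. gcd = 49; 294 mod 49 = 0. Yes.

Yes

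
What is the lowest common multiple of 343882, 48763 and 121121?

1524428906

lcm(343882, 48763) = 343882·48763/gcd = 16768717966/121 = 138584446
lcm(138584446, 121121) = 138584446·121121/gcd = 16785486683966/11011 = 1524428906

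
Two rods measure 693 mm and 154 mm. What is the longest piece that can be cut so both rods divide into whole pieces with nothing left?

693 = 3² · 7 · 11
154 = 2 · 7 · 11
Common: 7 · 11 = 77

77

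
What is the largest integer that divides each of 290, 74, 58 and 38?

2

290 = 2 · 5 · 29; 74 = 2 · 37; 58 = 2 · 29; 38 = 2 · 19
gcd takes min exponent of each prime: 2 = 2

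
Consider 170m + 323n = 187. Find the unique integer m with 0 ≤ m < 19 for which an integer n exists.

Euclid: 323 = 1·170 + 153; 170 = 1·153 + 17; 153 = 9·17 + 0 → gcd = 17; 187 = 17·11.
Back-substitution yields 170·(2) + 323·(-1) = 17, so one solution is m = 2·11 = 22, n = -1·11 = -11.
Solutions in m differ by 323/17 = 19; the one in [0, 19) is 22 mod 19 = 3.

3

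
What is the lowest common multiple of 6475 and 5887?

5445475

6475 = 5² · 7 · 37; 5887 = 7 · 29²
max exponents: 5² · 7 · 29² · 37 = 5445475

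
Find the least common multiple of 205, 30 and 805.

205 = 5 · 41; 30 = 2 · 3 · 5; 805 = 5 · 7 · 23
lcm takes max exponent of each prime: 2 · 3 · 5 · 7 · 23 · 41 = 198030

198030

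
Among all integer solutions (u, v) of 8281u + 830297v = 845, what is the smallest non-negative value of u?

2607

Reduce mod 830297: 8281u ≡ 845 (mod 830297). With g = gcd(8281, 830297) = 169 dividing 845, divide through: 49u ≡ 5 (mod 4913).
Since gcd(49, 4913) = 1, u ≡ 5·(49)⁻¹ ≡ 2607 (mod 4913). Smallest non-negative: 2607.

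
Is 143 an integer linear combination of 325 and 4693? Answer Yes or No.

By Bézout, 325m + 4693n = 143 has integer solutions iff gcd(325, 4693) | 143.
Euclid: 4693 = 14·325 + 143; 325 = 2·143 + 39; 143 = 3·39 + 26; 39 = 1·26 + 13; 26 = 2·13 + 0. gcd = 13; 143 mod 13 = 0. Yes.

Yes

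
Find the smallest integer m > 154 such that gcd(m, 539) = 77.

539 = 77·7. Any m with gcd(m, 539) = 77 is a multiple of 77, say 77s, with s coprime to 7.
Need s > 154/77, so s ≥ 3. First s ≥ 3 with gcd(s, 7) = 1 is s = 3. Thus m = 77·3 = 231.

231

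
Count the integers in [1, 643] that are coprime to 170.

243

Prime factors of 170: 2, 5, 17. Count integers ≤ 643 divisible by none of them.
By inclusion–exclusion: 643 − ⌊643/2⌋ − ⌊643/5⌋ − ⌊643/17⌋ + ⌊643/10⌋ + ⌊643/34⌋ + ⌊643/85⌋ − ⌊643/170⌋ = 243.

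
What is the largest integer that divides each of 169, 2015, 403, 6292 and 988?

13

gcd(169, 2015): 2015 = 11·169 + 156; 169 = 1·156 + 13; 156 = 12·13 + 0 → 13
gcd(13, 403): 403 = 31·13 + 0 → 13
gcd(13, 6292): 6292 = 484·13 + 0 → 13
gcd(13, 988): 988 = 76·13 + 0 → 13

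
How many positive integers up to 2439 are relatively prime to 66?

Prime factors of 66: 2, 3, 11. Count integers ≤ 2439 divisible by none of them.
By inclusion–exclusion: 2439 − ⌊2439/2⌋ − ⌊2439/3⌋ − ⌊2439/11⌋ + ⌊2439/6⌋ + ⌊2439/22⌋ + ⌊2439/33⌋ − ⌊2439/66⌋ = 739.

739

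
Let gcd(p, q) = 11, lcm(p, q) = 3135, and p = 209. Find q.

p·q = gcd·lcm = 11·3135 = 34485, so q = 34485/209 = 165.

165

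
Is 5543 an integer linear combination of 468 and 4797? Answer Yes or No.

No

By Bézout, 468s − 4797t = 5543 has integer solutions iff gcd(468, 4797) | 5543.
Euclid: 4797 = 10·468 + 117; 468 = 4·117 + 0. gcd = 117; 5543 mod 117 = 44. No.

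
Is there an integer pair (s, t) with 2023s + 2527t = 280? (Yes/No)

gcd(2023, 2527): 2527 = 1·2023 + 504; 2023 = 4·504 + 7; 504 = 72·7 + 0 → 7
7 divides 280, so a solution exists.

Yes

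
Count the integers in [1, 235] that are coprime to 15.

Prime factors of 15: 3, 5. Count integers ≤ 235 divisible by none of them.
By inclusion–exclusion: 235 − ⌊235/3⌋ − ⌊235/5⌋ + ⌊235/15⌋ = 125.

125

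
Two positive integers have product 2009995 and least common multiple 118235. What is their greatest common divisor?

17

From gcd × lcm = mn: gcd = 2009995 / 118235 = 17.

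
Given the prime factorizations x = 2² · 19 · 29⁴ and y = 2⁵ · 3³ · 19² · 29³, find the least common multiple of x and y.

220603773024

max exponent per prime: 2⁵ · 3³ · 19² · 29⁴ = 220603773024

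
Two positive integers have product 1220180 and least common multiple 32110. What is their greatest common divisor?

gcd·lcm = product, so gcd = 1220180/32110 = 38.

38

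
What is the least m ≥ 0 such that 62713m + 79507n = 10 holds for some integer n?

66431

Reduce mod 79507: 62713m ≡ 10 (mod 79507). With g = gcd(62713, 79507) = 1 dividing 10, divide through: 62713m ≡ 10 (mod 79507).
Since gcd(62713, 79507) = 1, m ≡ 10·(62713)⁻¹ ≡ 66431 (mod 79507). Smallest non-negative: 66431.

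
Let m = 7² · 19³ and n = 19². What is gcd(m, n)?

361

min exponent per shared prime: 19² = 361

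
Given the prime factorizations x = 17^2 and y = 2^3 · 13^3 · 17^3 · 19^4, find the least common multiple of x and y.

max exponent per prime: 2^3 · 13^3 · 17^3 · 19^4 = 11253334075048

11253334075048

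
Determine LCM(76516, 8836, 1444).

76516 = 2² · 11 · 37 · 47; 8836 = 2² · 47²; 1444 = 2² · 19²
lcm takes max exponent of each prime: 2² · 11 · 19² · 37 · 47² = 1298246972

1298246972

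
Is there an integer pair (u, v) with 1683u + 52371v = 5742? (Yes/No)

Yes

By Bézout, 1683u + 52371v = 5742 has integer solutions iff gcd(1683, 52371) | 5742.
Euclid: 52371 = 31·1683 + 198; 1683 = 8·198 + 99; 198 = 2·99 + 0. gcd = 99; 5742 mod 99 = 0. Yes.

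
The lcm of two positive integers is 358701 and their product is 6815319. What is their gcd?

19

From gcd × lcm = uv: gcd = 6815319 / 358701 = 19.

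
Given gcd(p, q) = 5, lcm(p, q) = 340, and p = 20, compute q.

85

Using pq = gcd(p,q)·lcm(p,q) = 5·340 = 1700, we get q = 1700/20 = 85.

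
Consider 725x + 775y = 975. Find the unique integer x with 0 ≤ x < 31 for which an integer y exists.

Euclid: 775 = 1·725 + 50; 725 = 14·50 + 25; 50 = 2·25 + 0 → gcd = 25; 975 = 25·39.
Back-substitution yields 725·(15) + 775·(-14) = 25, so one solution is x = 15·39 = 585, y = -14·39 = -546.
Solutions in x differ by 775/25 = 31; the one in [0, 31) is 585 mod 31 = 27.

27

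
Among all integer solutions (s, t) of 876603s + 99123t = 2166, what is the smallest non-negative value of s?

gcd(876603, 99123) = 57 (Euclid: 876603 = 8·99123 + 83619; 99123 = 1·83619 + 15504; 83619 = 5·15504 + 6099; 15504 = 2·6099 + 3306; 6099 = 1·3306 + 2793; 3306 = 1·2793 + 513; 2793 = 5·513 + 228; 513 = 2·228 + 57; 228 = 4·57 + 0), and 57 | 2166.
Extended Euclid: 876603·(-390) + 99123·(3449) = 57. Scale by 38: s₀ = -14820.
General solution s = s₀ + 1739k; reducing mod 1739 gives s = 831 (and t = -7349).

831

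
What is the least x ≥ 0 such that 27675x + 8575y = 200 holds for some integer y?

Reduce mod 8575: 27675x ≡ 200 (mod 8575). With g = gcd(27675, 8575) = 25 dividing 200, divide through: 1107x ≡ 8 (mod 343).
Since gcd(1107, 343) = 1, x ≡ 8·(1107)⁻¹ ≡ 176 (mod 343). Smallest non-negative: 176.

176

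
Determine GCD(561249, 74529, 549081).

1521

gcd(561249, 74529): 561249 = 7·74529 + 39546; 74529 = 1·39546 + 34983; 39546 = 1·34983 + 4563; 34983 = 7·4563 + 3042; 4563 = 1·3042 + 1521; 3042 = 2·1521 + 0 → 1521
gcd(1521, 549081): 549081 = 361·1521 + 0 → 1521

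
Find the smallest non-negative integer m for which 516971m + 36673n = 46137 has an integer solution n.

13

Reduce mod 36673: 516971m ≡ 46137 (mod 36673). With g = gcd(516971, 36673) = 1183 dividing 46137, divide through: 437m ≡ 39 (mod 31).
Since gcd(437, 31) = 1, m ≡ 39·(437)⁻¹ ≡ 13 (mod 31). Smallest non-negative: 13.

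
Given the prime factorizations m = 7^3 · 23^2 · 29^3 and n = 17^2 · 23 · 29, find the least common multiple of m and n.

1278914845187

max exponent per prime: 7^3 · 17^2 · 23^2 · 29^3 = 1278914845187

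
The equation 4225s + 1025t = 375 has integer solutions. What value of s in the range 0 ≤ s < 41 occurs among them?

Euclid: 4225 = 4·1025 + 125; 1025 = 8·125 + 25; 125 = 5·25 + 0 → gcd = 25; 375 = 25·15.
Back-substitution yields 4225·(-8) + 1025·(33) = 25, so one solution is s = -8·15 = -120, t = 33·15 = 495.
Solutions in s differ by 1025/25 = 41; the one in [0, 41) is -120 mod 41 = 3.

3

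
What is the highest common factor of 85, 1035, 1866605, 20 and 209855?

5

gcd(85, 1035): 1035 = 12·85 + 15; 85 = 5·15 + 10; 15 = 1·10 + 5; 10 = 2·5 + 0 → 5
gcd(5, 1866605): 1866605 = 373321·5 + 0 → 5
gcd(5, 20): 20 = 4·5 + 0 → 5
gcd(5, 209855): 209855 = 41971·5 + 0 → 5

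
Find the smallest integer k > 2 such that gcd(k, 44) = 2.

6

gcd(k, 44) = 2 forces 2 | k; write k = 2s. Then gcd(2s, 2·22) = 2·gcd(s, 22), so need gcd(s, 22) = 1.
2s > 2 gives s ≥ 2. The least s ≥ 2 coprime to 22 is 3, so k = 2·3 = 6.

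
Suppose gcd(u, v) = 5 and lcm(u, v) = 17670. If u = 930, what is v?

95

u·v = gcd·lcm = 5·17670 = 88350, so v = 88350/930 = 95.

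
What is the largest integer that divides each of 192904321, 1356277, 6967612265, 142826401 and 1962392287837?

104329

gcd(192904321, 1356277): 192904321 = 142·1356277 + 312987; 1356277 = 4·312987 + 104329; 312987 = 3·104329 + 0 → 104329
gcd(104329, 6967612265): 6967612265 = 66785·104329 + 0 → 104329
gcd(104329, 142826401): 142826401 = 1369·104329 + 0 → 104329
gcd(104329, 1962392287837): 1962392287837 = 18809653·104329 + 0 → 104329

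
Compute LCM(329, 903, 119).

329 = 7 · 47; 903 = 3 · 7 · 43; 119 = 7 · 17
lcm takes max exponent of each prime: 3 · 7 · 17 · 43 · 47 = 721497

721497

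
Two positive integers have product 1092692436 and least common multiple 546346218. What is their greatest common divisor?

From gcd × lcm = uv: gcd = 1092692436 / 546346218 = 2.

2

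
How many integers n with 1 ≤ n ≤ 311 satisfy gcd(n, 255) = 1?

156

255 = 3·5·17. Inclusion–exclusion on these primes:
311 − ⌊311/3⌋ − ⌊311/5⌋ − ⌊311/17⌋ + ⌊311/15⌋ + ⌊311/51⌋ + ⌊311/85⌋ − ⌊311/255⌋ = 156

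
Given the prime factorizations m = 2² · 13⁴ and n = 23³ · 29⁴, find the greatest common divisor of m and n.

min exponent per shared prime: (none) = 1

1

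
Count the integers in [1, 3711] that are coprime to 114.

1172

114 = 2·3·19. Inclusion–exclusion on these primes:
3711 − ⌊3711/2⌋ − ⌊3711/3⌋ − ⌊3711/19⌋ + ⌊3711/6⌋ + ⌊3711/38⌋ + ⌊3711/57⌋ − ⌊3711/114⌋ = 1172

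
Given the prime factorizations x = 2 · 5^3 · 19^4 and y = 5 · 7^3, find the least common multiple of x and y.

11175025750

max exponent per prime: 2 · 5^3 · 7^3 · 19^4 = 11175025750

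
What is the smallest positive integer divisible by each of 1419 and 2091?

989043

1419 = 3 · 11 · 43; 2091 = 3 · 17 · 41
max exponents: 3 · 11 · 17 · 41 · 43 = 989043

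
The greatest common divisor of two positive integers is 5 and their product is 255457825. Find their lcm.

51091565

gcd·lcm = product, so lcm = 255457825/5 = 51091565.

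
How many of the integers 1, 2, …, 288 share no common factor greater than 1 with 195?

142

195 = 3·5·13. Inclusion–exclusion on these primes:
288 − ⌊288/3⌋ − ⌊288/5⌋ − ⌊288/13⌋ + ⌊288/15⌋ + ⌊288/39⌋ + ⌊288/65⌋ − ⌊288/195⌋ = 142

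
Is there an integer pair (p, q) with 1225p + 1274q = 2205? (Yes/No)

By Bézout, 1225p + 1274q = 2205 has integer solutions iff gcd(1225, 1274) | 2205.
Euclid: 1274 = 1·1225 + 49; 1225 = 25·49 + 0. gcd = 49; 2205 mod 49 = 0. Yes.

Yes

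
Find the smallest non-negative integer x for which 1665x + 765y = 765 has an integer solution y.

0

Euclid: 1665 = 2·765 + 135; 765 = 5·135 + 90; 135 = 1·90 + 45; 90 = 2·45 + 0 → gcd = 45; 765 = 45·17.
Back-substitution yields 1665·(6) + 765·(-13) = 45, so one solution is x = 6·17 = 102, y = -13·17 = -221.
Solutions in x differ by 765/45 = 17; the one in [0, 17) is 102 mod 17 = 0.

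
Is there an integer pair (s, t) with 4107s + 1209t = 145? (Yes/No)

gcd(4107, 1209): 4107 = 3·1209 + 480; 1209 = 2·480 + 249; 480 = 1·249 + 231; 249 = 1·231 + 18; 231 = 12·18 + 15; 18 = 1·15 + 3; 15 = 5·3 + 0 → 3
3 does not divide 145, so a solution does not exist.

No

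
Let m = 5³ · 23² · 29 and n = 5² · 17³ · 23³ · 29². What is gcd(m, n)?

383525

min exponent per shared prime: 5² · 23² · 29 = 383525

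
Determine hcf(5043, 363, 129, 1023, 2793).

3

gcd(5043, 363): 5043 = 13·363 + 324; 363 = 1·324 + 39; 324 = 8·39 + 12; 39 = 3·12 + 3; 12 = 4·3 + 0 → 3
gcd(3, 129): 129 = 43·3 + 0 → 3
gcd(3, 1023): 1023 = 341·3 + 0 → 3
gcd(3, 2793): 2793 = 931·3 + 0 → 3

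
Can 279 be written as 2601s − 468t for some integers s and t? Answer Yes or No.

By Bézout, 2601s − 468t = 279 has integer solutions iff gcd(2601, 468) | 279.
Euclid: 2601 = 5·468 + 261; 468 = 1·261 + 207; 261 = 1·207 + 54; 207 = 3·54 + 45; 54 = 1·45 + 9; 45 = 5·9 + 0. gcd = 9; 279 mod 9 = 0. Yes.

Yes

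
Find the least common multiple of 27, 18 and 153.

918

lcm(27, 18) = 27·18/gcd = 486/9 = 54
lcm(54, 153) = 54·153/gcd = 8262/9 = 918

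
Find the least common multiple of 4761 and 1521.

4761 = 3² · 23²; 1521 = 3² · 13²
max exponents: 3² · 13² · 23² = 804609

804609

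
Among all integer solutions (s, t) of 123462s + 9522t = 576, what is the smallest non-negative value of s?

57

Euclid: 123462 = 12·9522 + 9198; 9522 = 1·9198 + 324; 9198 = 28·324 + 126; 324 = 2·126 + 72; 126 = 1·72 + 54; 72 = 1·54 + 18; 54 = 3·18 + 0 → gcd = 18; 576 = 18·32.
Back-substitution yields 123462·(-147) + 9522·(1906) = 18, so one solution is s = -147·32 = -4704, t = 1906·32 = 60992.
Solutions in s differ by 9522/18 = 529; the one in [0, 529) is -4704 mod 529 = 57.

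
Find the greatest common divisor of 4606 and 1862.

Euclid: 4606 = 2·1862 + 882; 1862 = 2·882 + 98; 882 = 9·98 + 0. Last nonzero remainder: 98.

98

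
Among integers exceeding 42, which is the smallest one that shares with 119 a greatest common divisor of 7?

49

gcd(x, 119) = 7 forces 7 | x; write x = 7s. Then gcd(7s, 7·17) = 7·gcd(s, 17), so need gcd(s, 17) = 1.
7s > 42 gives s ≥ 7. The least s ≥ 7 coprime to 17 is 7, so x = 7·7 = 49.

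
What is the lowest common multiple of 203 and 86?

17458

gcd first: 203 = 2·86 + 31; 86 = 2·31 + 24; 31 = 1·24 + 7; 24 = 3·7 + 3; 7 = 2·3 + 1; 3 = 3·1 + 0 → gcd = 1
lcm = 203·86/gcd = 17458/1 = 17458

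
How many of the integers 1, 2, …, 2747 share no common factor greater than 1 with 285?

1389

Prime factors of 285: 3, 5, 19. Count integers ≤ 2747 divisible by none of them.
By inclusion–exclusion: 2747 − ⌊2747/3⌋ − ⌊2747/5⌋ − ⌊2747/19⌋ + ⌊2747/15⌋ + ⌊2747/57⌋ + ⌊2747/95⌋ − ⌊2747/285⌋ = 1389.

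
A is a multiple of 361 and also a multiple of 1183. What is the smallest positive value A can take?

gcd first: 1183 = 3·361 + 100; 361 = 3·100 + 61; 100 = 1·61 + 39; 61 = 1·39 + 22; 39 = 1·22 + 17; 22 = 1·17 + 5; 17 = 3·5 + 2; 5 = 2·2 + 1; 2 = 2·1 + 0 → gcd = 1
lcm = 361·1183/gcd = 427063/1 = 427063

427063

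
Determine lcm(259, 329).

259 = 7 · 37; 329 = 7 · 47
max exponents: 7 · 37 · 47 = 12173

12173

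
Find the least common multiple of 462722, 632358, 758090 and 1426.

21384374960322270

lcm(462722, 632358) = 462722·632358/gcd = 292605958476/2 = 146302979238
lcm(146302979238, 758090) = 146302979238·758090/gcd = 110910825530535420/3698 = 29992110743790
lcm(29992110743790, 1426) = 29992110743790·1426/gcd = 42768749920644540/2 = 21384374960322270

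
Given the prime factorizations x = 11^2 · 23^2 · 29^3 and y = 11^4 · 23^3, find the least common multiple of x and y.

4344584439283

max exponent per prime: 11^4 · 23^3 · 29^3 = 4344584439283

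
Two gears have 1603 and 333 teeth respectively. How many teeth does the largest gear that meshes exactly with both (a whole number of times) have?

1

Euclid: 1603 = 4·333 + 271; 333 = 1·271 + 62; 271 = 4·62 + 23; 62 = 2·23 + 16; 23 = 1·16 + 7; 16 = 2·7 + 2; 7 = 3·2 + 1; 2 = 2·1 + 0. Last nonzero remainder: 1.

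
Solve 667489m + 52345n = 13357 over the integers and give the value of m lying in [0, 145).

Reduce mod 52345: 667489m ≡ 13357 (mod 52345). With g = gcd(667489, 52345) = 361 dividing 13357, divide through: 1849m ≡ 37 (mod 145).
Since gcd(1849, 145) = 1, m ≡ 37·(1849)⁻¹ ≡ 3 (mod 145). Smallest non-negative: 3.

3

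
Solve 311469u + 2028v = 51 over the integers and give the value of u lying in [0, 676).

Euclid: 311469 = 153·2028 + 1185; 2028 = 1·1185 + 843; 1185 = 1·843 + 342; 843 = 2·342 + 159; 342 = 2·159 + 24; 159 = 6·24 + 15; 24 = 1·15 + 9; 15 = 1·9 + 6; 9 = 1·6 + 3; 6 = 2·3 + 0 → gcd = 3; 51 = 3·17.
Back-substitution yields 311469·(255) + 2028·(-39164) = 3, so one solution is u = 255·17 = 4335, v = -39164·17 = -665788.
Solutions in u differ by 2028/3 = 676; the one in [0, 676) is 4335 mod 676 = 279.

279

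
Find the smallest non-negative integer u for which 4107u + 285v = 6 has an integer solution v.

78

gcd(4107, 285) = 3 (Euclid: 4107 = 14·285 + 117; 285 = 2·117 + 51; 117 = 2·51 + 15; 51 = 3·15 + 6; 15 = 2·6 + 3; 6 = 2·3 + 0), and 3 | 6.
Extended Euclid: 4107·(39) + 285·(-562) = 3. Scale by 2: u₀ = 78.
General solution u = u₀ + 95t; reducing mod 95 gives u = 78 (and v = -1124).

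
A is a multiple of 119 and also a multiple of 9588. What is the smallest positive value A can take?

67116

gcd first: 9588 = 80·119 + 68; 119 = 1·68 + 51; 68 = 1·51 + 17; 51 = 3·17 + 0 → gcd = 17
lcm = 119·9588/gcd = 1140972/17 = 67116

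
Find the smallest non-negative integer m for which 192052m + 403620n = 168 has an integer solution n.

4674

Reduce mod 403620: 192052m ≡ 168 (mod 403620). With g = gcd(192052, 403620) = 28 dividing 168, divide through: 6859m ≡ 6 (mod 14415).
Since gcd(6859, 14415) = 1, m ≡ 6·(6859)⁻¹ ≡ 4674 (mod 14415). Smallest non-negative: 4674.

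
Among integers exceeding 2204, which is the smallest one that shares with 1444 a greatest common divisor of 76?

gcd(t, 1444) = 76 forces 76 | t; write t = 76s. Then gcd(76s, 76·19) = 76·gcd(s, 19), so need gcd(s, 19) = 1.
76s > 2204 gives s ≥ 30. The least s ≥ 30 coprime to 19 is 30, so t = 76·30 = 2280.

2280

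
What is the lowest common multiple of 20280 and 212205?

286901160

20280 = 2³ · 3 · 5 · 13²; 212205 = 3 · 5 · 7 · 43 · 47
max exponents: 2³ · 3 · 5 · 7 · 13² · 43 · 47 = 286901160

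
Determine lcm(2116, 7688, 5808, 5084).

121056893232

lcm(2116, 7688) = 2116·7688/gcd = 16267808/4 = 4066952
lcm(4066952, 5808) = 4066952·5808/gcd = 23620857216/8 = 2952607152
lcm(2952607152, 5084) = 2952607152·5084/gcd = 15011054760768/124 = 121056893232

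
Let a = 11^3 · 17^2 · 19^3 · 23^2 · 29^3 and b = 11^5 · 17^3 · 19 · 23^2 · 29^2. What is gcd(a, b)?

min exponent per shared prime: 11^3 · 17^2 · 19 · 23^2 · 29^2 = 3251480599169

3251480599169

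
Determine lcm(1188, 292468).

1188 = 2² · 3³ · 11; 292468 = 2² · 11 · 17² · 23
max exponents: 2² · 3³ · 11 · 17² · 23 = 7896636

7896636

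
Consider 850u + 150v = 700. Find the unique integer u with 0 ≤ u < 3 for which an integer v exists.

gcd(850, 150) = 50 (Euclid: 850 = 5·150 + 100; 150 = 1·100 + 50; 100 = 2·50 + 0), and 50 | 700.
Extended Euclid: 850·(-1) + 150·(6) = 50. Scale by 14: u₀ = -14.
General solution u = u₀ + 3t; reducing mod 3 gives u = 1 (and v = -1).

1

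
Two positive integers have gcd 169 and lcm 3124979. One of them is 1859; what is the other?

a·b = gcd·lcm = 169·3124979 = 528121451, so b = 528121451/1859 = 284089.

284089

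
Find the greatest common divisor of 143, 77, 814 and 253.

143 = 11 · 13; 77 = 7 · 11; 814 = 2 · 11 · 37; 253 = 11 · 23
gcd takes min exponent of each prime: 11 = 11

11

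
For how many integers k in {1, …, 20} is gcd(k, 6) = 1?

6 = 2·3. Inclusion–exclusion on these primes:
20 − ⌊20/2⌋ − ⌊20/3⌋ + ⌊20/6⌋ = 7

7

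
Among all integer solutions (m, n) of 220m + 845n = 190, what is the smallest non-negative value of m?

70

gcd(220, 845) = 5 (Euclid: 845 = 3·220 + 185; 220 = 1·185 + 35; 185 = 5·35 + 10; 35 = 3·10 + 5; 10 = 2·5 + 0), and 5 | 190.
Extended Euclid: 220·(73) + 845·(-19) = 5. Scale by 38: m₀ = 2774.
General solution m = m₀ + 169t; reducing mod 169 gives m = 70 (and n = -18).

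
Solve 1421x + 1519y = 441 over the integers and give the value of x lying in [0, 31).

Euclid: 1519 = 1·1421 + 98; 1421 = 14·98 + 49; 98 = 2·49 + 0 → gcd = 49; 441 = 49·9.
Back-substitution yields 1421·(15) + 1519·(-14) = 49, so one solution is x = 15·9 = 135, y = -14·9 = -126.
Solutions in x differ by 1519/49 = 31; the one in [0, 31) is 135 mod 31 = 11.

11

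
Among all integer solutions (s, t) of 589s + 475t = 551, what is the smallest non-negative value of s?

gcd(589, 475) = 19 (Euclid: 589 = 1·475 + 114; 475 = 4·114 + 19; 114 = 6·19 + 0), and 19 | 551.
Extended Euclid: 589·(-4) + 475·(5) = 19. Scale by 29: s₀ = -116.
General solution s = s₀ + 25k; reducing mod 25 gives s = 9 (and t = -10).

9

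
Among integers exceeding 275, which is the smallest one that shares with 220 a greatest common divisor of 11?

Multiples of 11 above 275: 11·26, 11·27, … . Need the cofactor coprime to 220/11 = 20.
Checking s = 26, 27, … the first with gcd(s, 20) = 1 is s = 27, giving 297.

297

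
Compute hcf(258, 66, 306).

6

258 = 2 · 3 · 43; 66 = 2 · 3 · 11; 306 = 2 · 3² · 17
gcd takes min exponent of each prime: 2 · 3 = 6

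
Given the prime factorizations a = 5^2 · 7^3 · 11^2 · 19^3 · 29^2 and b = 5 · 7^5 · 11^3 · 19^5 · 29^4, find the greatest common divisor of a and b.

min exponent per shared prime: 5 · 7^3 · 11^2 · 19^3 · 29^2 = 1197033468785

1197033468785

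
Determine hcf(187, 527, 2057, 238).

17

187 = 11 · 17; 527 = 17 · 31; 2057 = 11² · 17; 238 = 2 · 7 · 17
gcd takes min exponent of each prime: 17 = 17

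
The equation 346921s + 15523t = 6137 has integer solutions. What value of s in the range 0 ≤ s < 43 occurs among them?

Reduce mod 15523: 346921s ≡ 6137 (mod 15523). With g = gcd(346921, 15523) = 361 dividing 6137, divide through: 961s ≡ 17 (mod 43).
Since gcd(961, 43) = 1, s ≡ 17·(961)⁻¹ ≡ 4 (mod 43). Smallest non-negative: 4.

4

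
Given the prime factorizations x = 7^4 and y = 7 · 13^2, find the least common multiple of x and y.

max exponent per prime: 7^4 · 13^2 = 405769

405769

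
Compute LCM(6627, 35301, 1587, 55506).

763232882172222

6627 = 3 · 47²; 35301 = 3 · 7 · 41²; 1587 = 3 · 23²; 55506 = 2 · 3 · 11 · 29²
lcm takes max exponent of each prime: 2 · 3 · 7 · 11 · 23² · 29² · 41² · 47² = 763232882172222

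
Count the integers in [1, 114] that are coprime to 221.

Prime factors of 221: 13, 17. Count integers ≤ 114 divisible by none of them.
By inclusion–exclusion: 114 − ⌊114/13⌋ − ⌊114/17⌋ + ⌊114/221⌋ = 100.

100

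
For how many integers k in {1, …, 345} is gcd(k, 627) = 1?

627 = 3·11·19. Inclusion–exclusion on these primes:
345 − ⌊345/3⌋ − ⌊345/11⌋ − ⌊345/19⌋ + ⌊345/33⌋ + ⌊345/57⌋ + ⌊345/209⌋ − ⌊345/627⌋ = 198

198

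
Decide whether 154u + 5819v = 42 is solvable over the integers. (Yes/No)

gcd(154, 5819): 5819 = 37·154 + 121; 154 = 1·121 + 33; 121 = 3·33 + 22; 33 = 1·22 + 11; 22 = 2·11 + 0 → 11
11 does not divide 42, so a solution does not exist.

No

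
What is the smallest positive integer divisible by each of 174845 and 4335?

174845 = 5 · 11² · 17²; 4335 = 3 · 5 · 17²
max exponents: 3 · 5 · 11² · 17² = 524535

524535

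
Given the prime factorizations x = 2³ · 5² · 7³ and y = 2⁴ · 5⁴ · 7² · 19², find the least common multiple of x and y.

1238230000

max exponent per prime: 2⁴ · 5⁴ · 7³ · 19² = 1238230000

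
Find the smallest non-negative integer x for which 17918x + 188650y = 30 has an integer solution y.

Reduce mod 188650: 17918x ≡ 30 (mod 188650). With g = gcd(17918, 188650) = 2 dividing 30, divide through: 8959x ≡ 15 (mod 94325).
Since gcd(8959, 94325) = 1, x ≡ 15·(8959)⁻¹ ≡ 60360 (mod 94325). Smallest non-negative: 60360.

60360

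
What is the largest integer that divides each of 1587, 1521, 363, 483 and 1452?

gcd(1587, 1521): 1587 = 1·1521 + 66; 1521 = 23·66 + 3; 66 = 22·3 + 0 → 3
gcd(3, 363): 363 = 121·3 + 0 → 3
gcd(3, 483): 483 = 161·3 + 0 → 3
gcd(3, 1452): 1452 = 484·3 + 0 → 3

3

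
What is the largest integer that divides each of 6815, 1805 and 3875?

gcd(6815, 1805): 6815 = 3·1805 + 1400; 1805 = 1·1400 + 405; 1400 = 3·405 + 185; 405 = 2·185 + 35; 185 = 5·35 + 10; 35 = 3·10 + 5; 10 = 2·5 + 0 → 5
gcd(5, 3875): 3875 = 775·5 + 0 → 5

5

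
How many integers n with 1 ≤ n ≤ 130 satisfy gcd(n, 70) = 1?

45

70 = 2·5·7. Inclusion–exclusion on these primes:
130 − ⌊130/2⌋ − ⌊130/5⌋ − ⌊130/7⌋ + ⌊130/10⌋ + ⌊130/14⌋ + ⌊130/35⌋ − ⌊130/70⌋ = 45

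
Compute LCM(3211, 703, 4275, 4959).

3211 = 13² · 19; 703 = 19 · 37; 4275 = 3² · 5² · 19; 4959 = 3² · 19 · 29
lcm takes max exponent of each prime: 3² · 5² · 13² · 19 · 29 · 37 = 775215675

775215675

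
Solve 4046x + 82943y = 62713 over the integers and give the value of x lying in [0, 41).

Euclid: 82943 = 20·4046 + 2023; 4046 = 2·2023 + 0 → gcd = 2023; 62713 = 2023·31.
Back-substitution yields 4046·(-20) + 82943·(1) = 2023, so one solution is x = -20·31 = -620, y = 1·31 = 31.
Solutions in x differ by 82943/2023 = 41; the one in [0, 41) is -620 mod 41 = 36.

36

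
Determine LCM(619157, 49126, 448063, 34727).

619157 = 7 · 11² · 17 · 43; 49126 = 2 · 7 · 11² · 29; 448063 = 7 · 11² · 23²; 34727 = 7 · 11² · 41
lcm takes max exponent of each prime: 2 · 7 · 11² · 17 · 23² · 29 · 41 · 43 = 778875978034

778875978034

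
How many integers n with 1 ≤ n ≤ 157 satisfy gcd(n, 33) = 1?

Prime factors of 33: 3, 11. Count integers ≤ 157 divisible by none of them.
By inclusion–exclusion: 157 − ⌊157/3⌋ − ⌊157/11⌋ + ⌊157/33⌋ = 95.

95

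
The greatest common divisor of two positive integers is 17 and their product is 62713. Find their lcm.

Since gcd(a,b)·lcm(a,b) = ab, lcm = 62713/17 = 3689.

3689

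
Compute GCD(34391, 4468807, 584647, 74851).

gcd(34391, 4468807): 4468807 = 129·34391 + 32368; 34391 = 1·32368 + 2023; 32368 = 16·2023 + 0 → 2023
gcd(2023, 584647): 584647 = 289·2023 + 0 → 2023
gcd(2023, 74851): 74851 = 37·2023 + 0 → 2023

2023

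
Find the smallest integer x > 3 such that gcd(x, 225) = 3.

6

gcd(x, 225) = 3 forces 3 | x; write x = 3s. Then gcd(3s, 3·75) = 3·gcd(s, 75), so need gcd(s, 75) = 1.
3s > 3 gives s ≥ 2. The least s ≥ 2 coprime to 75 is 2, so x = 3·2 = 6.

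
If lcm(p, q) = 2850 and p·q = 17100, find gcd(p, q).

gcd·lcm = product, so gcd = 17100/2850 = 6.

6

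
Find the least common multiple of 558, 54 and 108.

3348

558 = 2 · 3² · 31; 54 = 2 · 3³; 108 = 2² · 3³
lcm takes max exponent of each prime: 2² · 3³ · 31 = 3348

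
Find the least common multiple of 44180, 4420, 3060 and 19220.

lcm(44180, 4420) = 44180·4420/gcd = 195275600/20 = 9763780
lcm(9763780, 3060) = 9763780·3060/gcd = 29877166800/340 = 87874020
lcm(87874020, 19220) = 87874020·19220/gcd = 1688938664400/20 = 84446933220

84446933220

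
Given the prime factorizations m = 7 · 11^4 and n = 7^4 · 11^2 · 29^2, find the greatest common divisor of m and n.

847

min exponent per shared prime: 7 · 11^2 = 847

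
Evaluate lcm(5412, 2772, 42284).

5412 = 2² · 3 · 11 · 41; 2772 = 2² · 3² · 7 · 11; 42284 = 2² · 11 · 31²
lcm takes max exponent of each prime: 2² · 3² · 7 · 11 · 31² · 41 = 109219572

109219572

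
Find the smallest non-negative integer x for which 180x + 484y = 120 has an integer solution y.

41

gcd(180, 484) = 4 (Euclid: 484 = 2·180 + 124; 180 = 1·124 + 56; 124 = 2·56 + 12; 56 = 4·12 + 8; 12 = 1·8 + 4; 8 = 2·4 + 0), and 4 | 120.
Extended Euclid: 180·(-43) + 484·(16) = 4. Scale by 30: x₀ = -1290.
General solution x = x₀ + 121t; reducing mod 121 gives x = 41 (and y = -15).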